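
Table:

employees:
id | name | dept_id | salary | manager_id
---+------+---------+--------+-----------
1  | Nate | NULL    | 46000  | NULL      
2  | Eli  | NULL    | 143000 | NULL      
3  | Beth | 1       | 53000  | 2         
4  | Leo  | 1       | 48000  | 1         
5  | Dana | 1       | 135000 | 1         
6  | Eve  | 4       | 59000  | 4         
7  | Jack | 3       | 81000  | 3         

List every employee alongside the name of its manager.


This is a self-join: employees is joined to a second copy of itself, matching each row's manager_id to another row's id. Use LEFT JOIN so rows with manager_id=NULL are kept.
  - employee 1 (Nate): manager_id=NULL -> NULL
  - employee 2 (Eli): manager_id=NULL -> NULL
  - employee 3 (Beth): manager_id=2 -> Eli
  - employee 4 (Leo): manager_id=1 -> Nate
  - employee 5 (Dana): manager_id=1 -> Nate
  - employee 6 (Eve): manager_id=4 -> Leo
  - employee 7 (Jack): manager_id=3 -> Beth

SQL:
SELECT a.name AS item, b.name AS manager
FROM employees a
LEFT JOIN employees b ON a.manager_id = b.id

Result:
item | manager
-----+--------
Nate | NULL   
Eli  | NULL   
Beth | Eli    
Leo  | Nate   
Dana | Nate   
Eve  | Leo    
Jack | Beth   


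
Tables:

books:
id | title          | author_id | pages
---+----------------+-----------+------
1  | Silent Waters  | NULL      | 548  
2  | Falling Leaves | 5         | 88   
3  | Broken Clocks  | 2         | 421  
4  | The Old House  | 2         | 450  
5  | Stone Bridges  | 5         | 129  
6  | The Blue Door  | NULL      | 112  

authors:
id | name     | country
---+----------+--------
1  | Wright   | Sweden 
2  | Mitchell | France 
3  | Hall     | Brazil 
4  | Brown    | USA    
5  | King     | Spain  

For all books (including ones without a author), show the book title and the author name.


LEFT JOIN keeps every row from books (the left table); where author_id has no match in authors, the author columns become NULL. Walk through each book:
  - book 1 (Silent Waters): author_id=NULL, no match -> kept with NULL
  - book 2 (Falling Leaves): author_id=5 -> matches King
  - book 3 (Broken Clocks): author_id=2 -> matches Mitchell
  - book 4 (The Old House): author_id=2 -> matches Mitchell
  - book 5 (Stone Bridges): author_id=5 -> matches King
  - book 6 (The Blue Door): author_id=NULL, no match -> kept with NULL
All 6 rows appear; 2 have NULL author.

SQL:
SELECT a.title, b.name AS author
FROM books a
LEFT JOIN authors b ON a.author_id = b.id

Result:
title          | author  
---------------+---------
Silent Waters  | NULL    
Falling Leaves | King    
Broken Clocks  | Mitchell
The Old House  | Mitchell
Stone Bridges  | King    
The Blue Door  | NULL    


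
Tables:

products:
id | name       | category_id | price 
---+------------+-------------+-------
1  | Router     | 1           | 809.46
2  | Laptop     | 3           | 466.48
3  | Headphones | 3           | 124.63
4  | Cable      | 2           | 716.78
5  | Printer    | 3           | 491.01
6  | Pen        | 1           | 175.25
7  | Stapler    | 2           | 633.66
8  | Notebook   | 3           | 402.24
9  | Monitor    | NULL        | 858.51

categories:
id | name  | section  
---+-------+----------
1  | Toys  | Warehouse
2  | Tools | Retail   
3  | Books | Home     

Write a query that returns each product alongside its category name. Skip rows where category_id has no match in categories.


INNER JOIN keeps only products rows whose category_id matches an id in categories. Walk through each product:
  - product 1 (Router): category_id=1 -> matches Toys
  - product 2 (Laptop): category_id=3 -> matches Books
  - product 3 (Headphones): category_id=3 -> matches Books
  - product 4 (Cable): category_id=2 -> matches Tools
  - product 5 (Printer): category_id=3 -> matches Books
  - product 6 (Pen): category_id=1 -> matches Toys
  - product 7 (Stapler): category_id=2 -> matches Tools
  - product 8 (Notebook): category_id=3 -> matches Books
  - product 9 (Monitor): category_id=NULL, no match -> dropped
So 1 of 9 rows is dropped.

SQL:
SELECT a.name, b.name AS category
FROM products a
INNER JOIN categories b ON a.category_id = b.id

Result:
name       | category
-----------+---------
Router     | Toys    
Laptop     | Books   
Headphones | Books   
Cable      | Tools   
Printer    | Books   
Pen        | Toys    
Stapler    | Tools   
Notebook   | Books   


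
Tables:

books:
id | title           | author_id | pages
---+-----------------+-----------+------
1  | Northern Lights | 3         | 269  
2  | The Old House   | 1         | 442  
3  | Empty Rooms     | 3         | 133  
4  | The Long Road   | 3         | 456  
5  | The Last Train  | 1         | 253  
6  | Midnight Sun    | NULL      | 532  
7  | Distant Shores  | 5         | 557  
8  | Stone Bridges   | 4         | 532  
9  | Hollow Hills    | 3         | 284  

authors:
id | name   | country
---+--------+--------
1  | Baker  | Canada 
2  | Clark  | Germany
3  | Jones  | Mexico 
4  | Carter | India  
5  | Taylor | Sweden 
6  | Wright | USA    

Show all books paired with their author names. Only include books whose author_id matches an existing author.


INNER JOIN keeps only books rows whose author_id matches an id in authors. Walk through each book:
  - book 1 (Northern Lights): author_id=3 -> matches Jones
  - book 2 (The Old House): author_id=1 -> matches Baker
  - book 3 (Empty Rooms): author_id=3 -> matches Jones
  - book 4 (The Long Road): author_id=3 -> matches Jones
  - book 5 (The Last Train): author_id=1 -> matches Baker
  - book 6 (Midnight Sun): author_id=NULL, no match -> dropped
  - book 7 (Distant Shores): author_id=5 -> matches Taylor
  - book 8 (Stone Bridges): author_id=4 -> matches Carter
  - book 9 (Hollow Hills): author_id=3 -> matches Jones
So 1 of 9 rows is dropped.

SQL:
SELECT a.title, b.name AS author
FROM books a
INNER JOIN authors b ON a.author_id = b.id

Result:
title           | author
----------------+-------
Northern Lights | Jones 
The Old House   | Baker 
Empty Rooms     | Jones 
The Long Road   | Jones 
The Last Train  | Baker 
Distant Shores  | Taylor
Stone Bridges   | Carter
Hollow Hills    | Jones 


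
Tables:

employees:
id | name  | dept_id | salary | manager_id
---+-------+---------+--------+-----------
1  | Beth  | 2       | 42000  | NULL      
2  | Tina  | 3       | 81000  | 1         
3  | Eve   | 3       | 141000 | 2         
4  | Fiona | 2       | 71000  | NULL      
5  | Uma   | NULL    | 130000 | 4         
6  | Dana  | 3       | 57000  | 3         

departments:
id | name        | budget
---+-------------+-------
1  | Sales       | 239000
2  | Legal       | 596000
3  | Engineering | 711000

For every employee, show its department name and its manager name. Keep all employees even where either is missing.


Two LEFT JOINs from the same base table employees: one to departments via dept_id, one to employees itself via manager_id. Both are LEFT so every employee is preserved.
Match against departments:
  - employee 1 (Beth): dept_id=2 -> matches Legal
  - employee 2 (Tina): dept_id=3 -> matches Engineering
  - employee 3 (Eve): dept_id=3 -> matches Engineering
  - employee 4 (Fiona): dept_id=2 -> matches Legal
  - employee 5 (Uma): dept_id=NULL, no match -> kept with NULL
  - employee 6 (Dana): dept_id=3 -> matches Engineering
Match against employees (self):
  - employee 1 (Beth): manager_id=NULL -> NULL
  - employee 2 (Tina): manager_id=1 -> Beth
  - employee 3 (Eve): manager_id=2 -> Tina
  - employee 4 (Fiona): manager_id=NULL -> NULL
  - employee 5 (Uma): manager_id=4 -> Fiona
  - employee 6 (Dana): manager_id=3 -> Eve

SQL:
SELECT a.name, b.name AS department, c.name AS manager
FROM employees a
LEFT JOIN departments b ON a.dept_id = b.id
LEFT JOIN employees c ON a.manager_id = c.id

Result:
name  | department  | manager
------+-------------+--------
Beth  | Legal       | NULL   
Tina  | Engineering | Beth   
Eve   | Engineering | Tina   
Fiona | Legal       | NULL   
Uma   | NULL        | Fiona  
Dana  | Engineering | Eve    


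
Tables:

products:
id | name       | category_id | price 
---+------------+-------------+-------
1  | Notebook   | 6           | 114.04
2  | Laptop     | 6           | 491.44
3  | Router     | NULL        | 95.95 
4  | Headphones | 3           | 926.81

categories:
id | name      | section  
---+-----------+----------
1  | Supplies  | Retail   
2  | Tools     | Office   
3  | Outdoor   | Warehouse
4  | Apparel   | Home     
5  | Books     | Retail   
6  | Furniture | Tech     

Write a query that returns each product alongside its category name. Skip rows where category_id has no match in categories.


INNER JOIN keeps only products rows whose category_id matches an id in categories. Walk through each product:
  - product 1 (Notebook): category_id=6 -> matches Furniture
  - product 2 (Laptop): category_id=6 -> matches Furniture
  - product 3 (Router): category_id=NULL, no match -> dropped
  - product 4 (Headphones): category_id=3 -> matches Outdoor
So 1 of 4 rows is dropped.

SQL:
SELECT a.name, b.name AS category
FROM products a
INNER JOIN categories b ON a.category_id = b.id

Result:
name       | category 
-----------+----------
Notebook   | Furniture
Laptop     | Furniture
Headphones | Outdoor  


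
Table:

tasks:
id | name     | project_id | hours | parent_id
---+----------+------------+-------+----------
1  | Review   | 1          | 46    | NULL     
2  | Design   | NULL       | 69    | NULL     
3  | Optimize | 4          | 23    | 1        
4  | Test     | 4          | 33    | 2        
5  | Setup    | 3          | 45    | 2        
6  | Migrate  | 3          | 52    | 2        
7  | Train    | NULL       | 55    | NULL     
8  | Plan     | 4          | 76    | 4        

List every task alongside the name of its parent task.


This is a self-join: tasks is joined to a second copy of itself, matching each row's parent_id to another row's id. Use LEFT JOIN so rows with parent_id=NULL are kept.
  - task 1 (Review): parent_id=NULL -> NULL
  - task 2 (Design): parent_id=NULL -> NULL
  - task 3 (Optimize): parent_id=1 -> Review
  - task 4 (Test): parent_id=2 -> Design
  - task 5 (Setup): parent_id=2 -> Design
  - task 6 (Migrate): parent_id=2 -> Design
  - task 7 (Train): parent_id=NULL -> NULL
  - task 8 (Plan): parent_id=4 -> Test

SQL:
SELECT a.name AS item, b.name AS parent
FROM tasks a
LEFT JOIN tasks b ON a.parent_id = b.id

Result:
item     | parent
---------+-------
Review   | NULL  
Design   | NULL  
Optimize | Review
Test     | Design
Setup    | Design
Migrate  | Design
Train    | NULL  
Plan     | Test  


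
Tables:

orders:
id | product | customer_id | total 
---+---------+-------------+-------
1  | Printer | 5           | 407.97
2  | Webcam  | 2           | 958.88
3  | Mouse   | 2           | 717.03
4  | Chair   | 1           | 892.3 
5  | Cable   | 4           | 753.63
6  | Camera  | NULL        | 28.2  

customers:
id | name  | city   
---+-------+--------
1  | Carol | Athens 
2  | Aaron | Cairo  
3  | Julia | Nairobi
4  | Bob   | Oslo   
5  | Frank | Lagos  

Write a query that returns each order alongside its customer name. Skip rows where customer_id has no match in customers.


INNER JOIN keeps only orders rows whose customer_id matches an id in customers. Walk through each order:
  - order 1 (Printer): customer_id=5 -> matches Frank
  - order 2 (Webcam): customer_id=2 -> matches Aaron
  - order 3 (Mouse): customer_id=2 -> matches Aaron
  - order 4 (Chair): customer_id=1 -> matches Carol
  - order 5 (Cable): customer_id=4 -> matches Bob
  - order 6 (Camera): customer_id=NULL, no match -> dropped
So 1 of 6 rows is dropped.

SQL:
SELECT a.product, b.name AS customer
FROM orders a
INNER JOIN customers b ON a.customer_id = b.id

Result:
product | customer
--------+---------
Printer | Frank   
Webcam  | Aaron   
Mouse   | Aaron   
Chair   | Carol   
Cable   | Bob     


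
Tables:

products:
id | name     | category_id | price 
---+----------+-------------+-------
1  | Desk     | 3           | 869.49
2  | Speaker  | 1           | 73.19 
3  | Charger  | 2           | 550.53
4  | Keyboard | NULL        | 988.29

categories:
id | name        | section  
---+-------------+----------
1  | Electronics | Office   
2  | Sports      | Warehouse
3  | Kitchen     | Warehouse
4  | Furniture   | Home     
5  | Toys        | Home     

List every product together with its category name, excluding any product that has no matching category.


INNER JOIN keeps only products rows whose category_id matches an id in categories. Walk through each product:
  - product 1 (Desk): category_id=3 -> matches Kitchen
  - product 2 (Speaker): category_id=1 -> matches Electronics
  - product 3 (Charger): category_id=2 -> matches Sports
  - product 4 (Keyboard): category_id=NULL, no match -> dropped
So 1 of 4 rows is dropped.

SQL:
SELECT a.name, b.name AS category
FROM products a
INNER JOIN categories b ON a.category_id = b.id

Result:
name    | category   
--------+------------
Desk    | Kitchen    
Speaker | Electronics
Charger | Sports     


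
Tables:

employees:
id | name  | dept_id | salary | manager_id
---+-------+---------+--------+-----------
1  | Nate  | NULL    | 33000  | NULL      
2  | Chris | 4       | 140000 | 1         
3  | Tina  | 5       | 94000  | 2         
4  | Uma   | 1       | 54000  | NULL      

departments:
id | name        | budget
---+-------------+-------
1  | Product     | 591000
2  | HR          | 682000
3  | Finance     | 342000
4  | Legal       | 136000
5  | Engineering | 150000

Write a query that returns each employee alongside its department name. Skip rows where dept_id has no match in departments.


INNER JOIN keeps only employees rows whose dept_id matches an id in departments. Walk through each employee:
  - employee 1 (Nate): dept_id=NULL, no match -> dropped
  - employee 2 (Chris): dept_id=4 -> matches Legal
  - employee 3 (Tina): dept_id=5 -> matches Engineering
  - employee 4 (Uma): dept_id=1 -> matches Product
So 1 of 4 rows is dropped.

SQL:
SELECT a.name, b.name AS department
FROM employees a
INNER JOIN departments b ON a.dept_id = b.id

Result:
name  | department 
------+------------
Chris | Legal      
Tina  | Engineering
Uma   | Product    


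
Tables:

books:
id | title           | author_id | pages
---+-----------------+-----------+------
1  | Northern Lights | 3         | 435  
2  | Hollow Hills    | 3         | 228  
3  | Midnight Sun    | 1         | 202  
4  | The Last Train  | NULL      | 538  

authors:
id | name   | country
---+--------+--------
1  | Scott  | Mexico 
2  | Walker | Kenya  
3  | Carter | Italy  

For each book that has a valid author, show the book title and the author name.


INNER JOIN keeps only books rows whose author_id matches an id in authors. Walk through each book:
  - book 1 (Northern Lights): author_id=3 -> matches Carter
  - book 2 (Hollow Hills): author_id=3 -> matches Carter
  - book 3 (Midnight Sun): author_id=1 -> matches Scott
  - book 4 (The Last Train): author_id=NULL, no match -> dropped
So 1 of 4 rows is dropped.

SQL:
SELECT a.title, b.name AS author
FROM books a
INNER JOIN authors b ON a.author_id = b.id

Result:
title           | author
----------------+-------
Northern Lights | Carter
Hollow Hills    | Carter
Midnight Sun    | Scott 


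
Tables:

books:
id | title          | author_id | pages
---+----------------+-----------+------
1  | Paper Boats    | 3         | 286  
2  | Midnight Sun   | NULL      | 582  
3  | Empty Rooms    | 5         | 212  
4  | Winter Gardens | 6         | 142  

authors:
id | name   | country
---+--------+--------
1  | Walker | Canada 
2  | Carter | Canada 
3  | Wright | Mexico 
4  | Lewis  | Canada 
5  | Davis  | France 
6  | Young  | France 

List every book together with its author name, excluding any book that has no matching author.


INNER JOIN keeps only books rows whose author_id matches an id in authors. Walk through each book:
  - book 1 (Paper Boats): author_id=3 -> matches Wright
  - book 2 (Midnight Sun): author_id=NULL, no match -> dropped
  - book 3 (Empty Rooms): author_id=5 -> matches Davis
  - book 4 (Winter Gardens): author_id=6 -> matches Young
So 1 of 4 rows is dropped.

SQL:
SELECT a.title, b.name AS author
FROM books a
INNER JOIN authors b ON a.author_id = b.id

Result:
title          | author
---------------+-------
Paper Boats    | Wright
Empty Rooms    | Davis 
Winter Gardens | Young 


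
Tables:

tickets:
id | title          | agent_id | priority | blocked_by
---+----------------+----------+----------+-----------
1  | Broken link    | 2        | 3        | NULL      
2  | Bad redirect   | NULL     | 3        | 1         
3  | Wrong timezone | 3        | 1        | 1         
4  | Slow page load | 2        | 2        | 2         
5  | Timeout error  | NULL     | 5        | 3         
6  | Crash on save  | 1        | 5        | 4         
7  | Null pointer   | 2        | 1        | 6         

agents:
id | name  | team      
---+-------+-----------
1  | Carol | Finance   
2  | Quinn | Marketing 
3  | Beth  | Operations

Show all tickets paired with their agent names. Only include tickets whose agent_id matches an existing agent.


INNER JOIN keeps only tickets rows whose agent_id matches an id in agents. Walk through each ticket:
  - ticket 1 (Broken link): agent_id=2 -> matches Quinn
  - ticket 2 (Bad redirect): agent_id=NULL, no match -> dropped
  - ticket 3 (Wrong timezone): agent_id=3 -> matches Beth
  - ticket 4 (Slow page load): agent_id=2 -> matches Quinn
  - ticket 5 (Timeout error): agent_id=NULL, no match -> dropped
  - ticket 6 (Crash on save): agent_id=1 -> matches Carol
  - ticket 7 (Null pointer): agent_id=2 -> matches Quinn
So 2 of 7 rows are dropped.

SQL:
SELECT a.title, b.name AS agent
FROM tickets a
INNER JOIN agents b ON a.agent_id = b.id

Result:
title          | agent
---------------+------
Broken link    | Quinn
Wrong timezone | Beth 
Slow page load | Quinn
Crash on save  | Carol
Null pointer   | Quinn


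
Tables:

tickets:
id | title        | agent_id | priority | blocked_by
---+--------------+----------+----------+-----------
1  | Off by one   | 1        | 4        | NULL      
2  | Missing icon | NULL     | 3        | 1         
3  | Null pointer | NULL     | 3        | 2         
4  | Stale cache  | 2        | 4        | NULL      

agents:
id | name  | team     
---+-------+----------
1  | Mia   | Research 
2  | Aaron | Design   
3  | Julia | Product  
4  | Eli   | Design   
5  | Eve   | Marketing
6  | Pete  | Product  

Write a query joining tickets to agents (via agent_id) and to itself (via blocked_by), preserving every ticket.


Two LEFT JOINs from the same base table tickets: one to agents via agent_id, one to tickets itself via blocked_by. Both are LEFT so every ticket is preserved.
Match against agents:
  - ticket 1 (Off by one): agent_id=1 -> matches Mia
  - ticket 2 (Missing icon): agent_id=NULL, no match -> kept with NULL
  - ticket 3 (Null pointer): agent_id=NULL, no match -> kept with NULL
  - ticket 4 (Stale cache): agent_id=2 -> matches Aaron
Match against tickets (self):
  - ticket 1 (Off by one): blocked_by=NULL -> NULL
  - ticket 2 (Missing icon): blocked_by=1 -> Off by one
  - ticket 3 (Null pointer): blocked_by=2 -> Missing icon
  - ticket 4 (Stale cache): blocked_by=NULL -> NULL

SQL:
SELECT a.title, b.name AS agent, c.title AS blocked_by
FROM tickets a
LEFT JOIN agents b ON a.agent_id = b.id
LEFT JOIN tickets c ON a.blocked_by = c.id

Result:
title        | agent | blocked_by  
-------------+-------+-------------
Off by one   | Mia   | NULL        
Missing icon | NULL  | Off by one  
Null pointer | NULL  | Missing icon
Stale cache  | Aaron | NULL        


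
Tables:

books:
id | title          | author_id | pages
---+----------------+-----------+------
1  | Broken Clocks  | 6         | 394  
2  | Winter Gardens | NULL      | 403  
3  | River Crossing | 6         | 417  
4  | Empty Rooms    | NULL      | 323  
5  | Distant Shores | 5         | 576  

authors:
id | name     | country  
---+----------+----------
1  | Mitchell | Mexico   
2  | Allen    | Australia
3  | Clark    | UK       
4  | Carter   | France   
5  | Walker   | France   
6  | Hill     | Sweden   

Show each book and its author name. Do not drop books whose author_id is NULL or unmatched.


LEFT JOIN keeps every row from books (the left table); where author_id has no match in authors, the author columns become NULL. Walk through each book:
  - book 1 (Broken Clocks): author_id=6 -> matches Hill
  - book 2 (Winter Gardens): author_id=NULL, no match -> kept with NULL
  - book 3 (River Crossing): author_id=6 -> matches Hill
  - book 4 (Empty Rooms): author_id=NULL, no match -> kept with NULL
  - book 5 (Distant Shores): author_id=5 -> matches Walker
All 5 rows appear; 2 have NULL author.

SQL:
SELECT a.title, b.name AS author
FROM books a
LEFT JOIN authors b ON a.author_id = b.id

Result:
title          | author
---------------+-------
Broken Clocks  | Hill  
Winter Gardens | NULL  
River Crossing | Hill  
Empty Rooms    | NULL  
Distant Shores | Walker


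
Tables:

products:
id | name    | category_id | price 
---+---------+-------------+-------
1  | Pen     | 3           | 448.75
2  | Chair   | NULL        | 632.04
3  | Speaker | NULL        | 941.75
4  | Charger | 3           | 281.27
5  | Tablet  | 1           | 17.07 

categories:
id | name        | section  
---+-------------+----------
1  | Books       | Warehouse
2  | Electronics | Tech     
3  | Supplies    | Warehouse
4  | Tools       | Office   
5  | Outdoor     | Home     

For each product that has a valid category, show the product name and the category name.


INNER JOIN keeps only products rows whose category_id matches an id in categories. Walk through each product:
  - product 1 (Pen): category_id=3 -> matches Supplies
  - product 2 (Chair): category_id=NULL, no match -> dropped
  - product 3 (Speaker): category_id=NULL, no match -> dropped
  - product 4 (Charger): category_id=3 -> matches Supplies
  - product 5 (Tablet): category_id=1 -> matches Books
So 2 of 5 rows are dropped.

SQL:
SELECT a.name, b.name AS category
FROM products a
INNER JOIN categories b ON a.category_id = b.id

Result:
name    | category
--------+---------
Pen     | Supplies
Charger | Supplies
Tablet  | Books   


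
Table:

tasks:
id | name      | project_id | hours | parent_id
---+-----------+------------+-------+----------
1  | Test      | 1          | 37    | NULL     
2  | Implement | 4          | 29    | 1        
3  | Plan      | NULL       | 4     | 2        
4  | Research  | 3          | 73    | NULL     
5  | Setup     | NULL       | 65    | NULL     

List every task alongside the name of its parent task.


This is a self-join: tasks is joined to a second copy of itself, matching each row's parent_id to another row's id. Use LEFT JOIN so rows with parent_id=NULL are kept.
  - task 1 (Test): parent_id=NULL -> NULL
  - task 2 (Implement): parent_id=1 -> Test
  - task 3 (Plan): parent_id=2 -> Implement
  - task 4 (Research): parent_id=NULL -> NULL
  - task 5 (Setup): parent_id=NULL -> NULL

SQL:
SELECT a.name AS item, b.name AS parent
FROM tasks a
LEFT JOIN tasks b ON a.parent_id = b.id

Result:
item      | parent   
----------+----------
Test      | NULL     
Implement | Test     
Plan      | Implement
Research  | NULL     
Setup     | NULL     


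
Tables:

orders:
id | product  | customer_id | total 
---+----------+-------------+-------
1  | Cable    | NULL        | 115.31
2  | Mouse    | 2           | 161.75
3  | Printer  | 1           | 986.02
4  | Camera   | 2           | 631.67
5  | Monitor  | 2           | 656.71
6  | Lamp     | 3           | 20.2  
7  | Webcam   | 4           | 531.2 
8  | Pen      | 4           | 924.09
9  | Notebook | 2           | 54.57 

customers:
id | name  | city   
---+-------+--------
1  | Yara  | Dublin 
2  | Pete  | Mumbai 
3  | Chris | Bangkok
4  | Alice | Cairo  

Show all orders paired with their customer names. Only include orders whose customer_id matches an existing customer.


INNER JOIN keeps only orders rows whose customer_id matches an id in customers. Walk through each order:
  - order 1 (Cable): customer_id=NULL, no match -> dropped
  - order 2 (Mouse): customer_id=2 -> matches Pete
  - order 3 (Printer): customer_id=1 -> matches Yara
  - order 4 (Camera): customer_id=2 -> matches Pete
  - order 5 (Monitor): customer_id=2 -> matches Pete
  - order 6 (Lamp): customer_id=3 -> matches Chris
  - order 7 (Webcam): customer_id=4 -> matches Alice
  - order 8 (Pen): customer_id=4 -> matches Alice
  - order 9 (Notebook): customer_id=2 -> matches Pete
So 1 of 9 rows is dropped.

SQL:
SELECT a.product, b.name AS customer
FROM orders a
INNER JOIN customers b ON a.customer_id = b.id

Result:
product  | customer
---------+---------
Mouse    | Pete    
Printer  | Yara    
Camera   | Pete    
Monitor  | Pete    
Lamp     | Chris   
Webcam   | Alice   
Pen      | Alice   
Notebook | Pete    


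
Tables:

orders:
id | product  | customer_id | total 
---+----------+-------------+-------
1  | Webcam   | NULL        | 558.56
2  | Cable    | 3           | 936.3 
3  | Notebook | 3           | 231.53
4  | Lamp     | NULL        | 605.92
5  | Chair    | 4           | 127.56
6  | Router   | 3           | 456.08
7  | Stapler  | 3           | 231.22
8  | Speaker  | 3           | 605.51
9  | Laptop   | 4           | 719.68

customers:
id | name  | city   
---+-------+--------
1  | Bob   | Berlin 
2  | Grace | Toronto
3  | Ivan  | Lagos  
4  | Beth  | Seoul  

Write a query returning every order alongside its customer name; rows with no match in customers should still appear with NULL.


LEFT JOIN keeps every row from orders (the left table); where customer_id has no match in customers, the customer columns become NULL. Walk through each order:
  - order 1 (Webcam): customer_id=NULL, no match -> kept with NULL
  - order 2 (Cable): customer_id=3 -> matches Ivan
  - order 3 (Notebook): customer_id=3 -> matches Ivan
  - order 4 (Lamp): customer_id=NULL, no match -> kept with NULL
  - order 5 (Chair): customer_id=4 -> matches Beth
  - order 6 (Router): customer_id=3 -> matches Ivan
  - order 7 (Stapler): customer_id=3 -> matches Ivan
  - order 8 (Speaker): customer_id=3 -> matches Ivan
  - order 9 (Laptop): customer_id=4 -> matches Beth
All 9 rows appear; 2 have NULL customer.

SQL:
SELECT a.product, b.name AS customer
FROM orders a
LEFT JOIN customers b ON a.customer_id = b.id

Result:
product  | customer
---------+---------
Webcam   | NULL    
Cable    | Ivan    
Notebook | Ivan    
Lamp     | NULL    
Chair    | Beth    
Router   | Ivan    
Stapler  | Ivan    
Speaker  | Ivan    
Laptop   | Beth    


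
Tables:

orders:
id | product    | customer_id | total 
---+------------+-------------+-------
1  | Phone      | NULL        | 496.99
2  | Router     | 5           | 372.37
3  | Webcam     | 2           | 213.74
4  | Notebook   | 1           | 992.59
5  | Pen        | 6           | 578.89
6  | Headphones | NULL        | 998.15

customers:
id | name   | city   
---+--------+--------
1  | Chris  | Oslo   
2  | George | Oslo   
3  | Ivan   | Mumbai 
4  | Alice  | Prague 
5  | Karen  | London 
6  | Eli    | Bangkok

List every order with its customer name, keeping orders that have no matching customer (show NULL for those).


LEFT JOIN keeps every row from orders (the left table); where customer_id has no match in customers, the customer columns become NULL. Walk through each order:
  - order 1 (Phone): customer_id=NULL, no match -> kept with NULL
  - order 2 (Router): customer_id=5 -> matches Karen
  - order 3 (Webcam): customer_id=2 -> matches George
  - order 4 (Notebook): customer_id=1 -> matches Chris
  - order 5 (Pen): customer_id=6 -> matches Eli
  - order 6 (Headphones): customer_id=NULL, no match -> kept with NULL
All 6 rows appear; 2 have NULL customer.

SQL:
SELECT a.product, b.name AS customer
FROM orders a
LEFT JOIN customers b ON a.customer_id = b.id

Result:
product    | customer
-----------+---------
Phone      | NULL    
Router     | Karen   
Webcam     | George  
Notebook   | Chris   
Pen        | Eli     
Headphones | NULL    


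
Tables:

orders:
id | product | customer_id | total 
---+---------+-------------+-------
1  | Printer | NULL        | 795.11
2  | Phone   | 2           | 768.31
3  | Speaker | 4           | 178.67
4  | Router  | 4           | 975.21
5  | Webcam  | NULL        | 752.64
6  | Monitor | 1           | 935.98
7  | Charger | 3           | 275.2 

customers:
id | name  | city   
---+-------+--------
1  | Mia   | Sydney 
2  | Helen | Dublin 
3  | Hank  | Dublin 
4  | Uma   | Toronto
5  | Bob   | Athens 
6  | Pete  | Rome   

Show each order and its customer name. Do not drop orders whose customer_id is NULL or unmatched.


LEFT JOIN keeps every row from orders (the left table); where customer_id has no match in customers, the customer columns become NULL. Walk through each order:
  - order 1 (Printer): customer_id=NULL, no match -> kept with NULL
  - order 2 (Phone): customer_id=2 -> matches Helen
  - order 3 (Speaker): customer_id=4 -> matches Uma
  - order 4 (Router): customer_id=4 -> matches Uma
  - order 5 (Webcam): customer_id=NULL, no match -> kept with NULL
  - order 6 (Monitor): customer_id=1 -> matches Mia
  - order 7 (Charger): customer_id=3 -> matches Hank
All 7 rows appear; 2 have NULL customer.

SQL:
SELECT a.product, b.name AS customer
FROM orders a
LEFT JOIN customers b ON a.customer_id = b.id

Result:
product | customer
--------+---------
Printer | NULL    
Phone   | Helen   
Speaker | Uma     
Router  | Uma     
Webcam  | NULL    
Monitor | Mia     
Charger | Hank    


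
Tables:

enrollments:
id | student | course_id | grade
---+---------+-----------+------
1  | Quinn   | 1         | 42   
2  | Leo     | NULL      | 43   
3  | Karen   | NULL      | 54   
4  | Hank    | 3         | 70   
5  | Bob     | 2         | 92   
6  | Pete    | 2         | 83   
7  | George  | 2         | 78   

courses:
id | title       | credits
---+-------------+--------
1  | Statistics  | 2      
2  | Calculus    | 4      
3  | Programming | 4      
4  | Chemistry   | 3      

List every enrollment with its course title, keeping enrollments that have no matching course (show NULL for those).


LEFT JOIN keeps every row from enrollments (the left table); where course_id has no match in courses, the course columns become NULL. Walk through each enrollment:
  - enrollment 1 (Quinn): course_id=1 -> matches Statistics
  - enrollment 2 (Leo): course_id=NULL, no match -> kept with NULL
  - enrollment 3 (Karen): course_id=NULL, no match -> kept with NULL
  - enrollment 4 (Hank): course_id=3 -> matches Programming
  - enrollment 5 (Bob): course_id=2 -> matches Calculus
  - enrollment 6 (Pete): course_id=2 -> matches Calculus
  - enrollment 7 (George): course_id=2 -> matches Calculus
All 7 rows appear; 2 have NULL course.

SQL:
SELECT a.student, b.title AS course
FROM enrollments a
LEFT JOIN courses b ON a.course_id = b.id

Result:
student | course     
--------+------------
Quinn   | Statistics 
Leo     | NULL       
Karen   | NULL       
Hank    | Programming
Bob     | Calculus   
Pete    | Calculus   
George  | Calculus   


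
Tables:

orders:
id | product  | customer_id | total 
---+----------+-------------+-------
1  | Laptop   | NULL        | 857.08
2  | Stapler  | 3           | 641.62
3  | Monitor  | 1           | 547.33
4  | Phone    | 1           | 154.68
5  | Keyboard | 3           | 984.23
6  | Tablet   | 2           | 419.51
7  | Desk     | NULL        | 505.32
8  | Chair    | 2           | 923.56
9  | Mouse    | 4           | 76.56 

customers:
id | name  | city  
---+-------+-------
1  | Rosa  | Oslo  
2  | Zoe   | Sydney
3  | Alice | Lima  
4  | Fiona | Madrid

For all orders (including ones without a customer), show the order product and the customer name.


LEFT JOIN keeps every row from orders (the left table); where customer_id has no match in customers, the customer columns become NULL. Walk through each order:
  - order 1 (Laptop): customer_id=NULL, no match -> kept with NULL
  - order 2 (Stapler): customer_id=3 -> matches Alice
  - order 3 (Monitor): customer_id=1 -> matches Rosa
  - order 4 (Phone): customer_id=1 -> matches Rosa
  - order 5 (Keyboard): customer_id=3 -> matches Alice
  - order 6 (Tablet): customer_id=2 -> matches Zoe
  - order 7 (Desk): customer_id=NULL, no match -> kept with NULL
  - order 8 (Chair): customer_id=2 -> matches Zoe
  - order 9 (Mouse): customer_id=4 -> matches Fiona
All 9 rows appear; 2 have NULL customer.

SQL:
SELECT a.product, b.name AS customer
FROM orders a
LEFT JOIN customers b ON a.customer_id = b.id

Result:
product  | customer
---------+---------
Laptop   | NULL    
Stapler  | Alice   
Monitor  | Rosa    
Phone    | Rosa    
Keyboard | Alice   
Tablet   | Zoe     
Desk     | NULL    
Chair    | Zoe     
Mouse    | Fiona   


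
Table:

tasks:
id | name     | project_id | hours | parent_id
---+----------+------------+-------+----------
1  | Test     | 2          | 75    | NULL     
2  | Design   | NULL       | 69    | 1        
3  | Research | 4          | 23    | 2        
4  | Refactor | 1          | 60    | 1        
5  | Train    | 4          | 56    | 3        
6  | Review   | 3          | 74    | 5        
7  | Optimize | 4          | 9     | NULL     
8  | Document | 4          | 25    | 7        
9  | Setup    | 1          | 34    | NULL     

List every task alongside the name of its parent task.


This is a self-join: tasks is joined to a second copy of itself, matching each row's parent_id to another row's id. Use LEFT JOIN so rows with parent_id=NULL are kept.
  - task 1 (Test): parent_id=NULL -> NULL
  - task 2 (Design): parent_id=1 -> Test
  - task 3 (Research): parent_id=2 -> Design
  - task 4 (Refactor): parent_id=1 -> Test
  - task 5 (Train): parent_id=3 -> Research
  - task 6 (Review): parent_id=5 -> Train
  - task 7 (Optimize): parent_id=NULL -> NULL
  - task 8 (Document): parent_id=7 -> Optimize
  - task 9 (Setup): parent_id=NULL -> NULL

SQL:
SELECT a.name AS item, b.name AS parent
FROM tasks a
LEFT JOIN tasks b ON a.parent_id = b.id

Result:
item     | parent  
---------+---------
Test     | NULL    
Design   | Test    
Research | Design  
Refactor | Test    
Train    | Research
Review   | Train   
Optimize | NULL    
Document | Optimize
Setup    | NULL    


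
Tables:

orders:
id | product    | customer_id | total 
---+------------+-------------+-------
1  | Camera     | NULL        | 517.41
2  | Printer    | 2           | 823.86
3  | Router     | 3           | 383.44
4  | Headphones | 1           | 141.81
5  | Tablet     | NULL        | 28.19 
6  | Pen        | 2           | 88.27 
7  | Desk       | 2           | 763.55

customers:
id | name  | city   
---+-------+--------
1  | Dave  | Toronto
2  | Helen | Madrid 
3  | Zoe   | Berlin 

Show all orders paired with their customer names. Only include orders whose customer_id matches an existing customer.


INNER JOIN keeps only orders rows whose customer_id matches an id in customers. Walk through each order:
  - order 1 (Camera): customer_id=NULL, no match -> dropped
  - order 2 (Printer): customer_id=2 -> matches Helen
  - order 3 (Router): customer_id=3 -> matches Zoe
  - order 4 (Headphones): customer_id=1 -> matches Dave
  - order 5 (Tablet): customer_id=NULL, no match -> dropped
  - order 6 (Pen): customer_id=2 -> matches Helen
  - order 7 (Desk): customer_id=2 -> matches Helen
So 2 of 7 rows are dropped.

SQL:
SELECT a.product, b.name AS customer
FROM orders a
INNER JOIN customers b ON a.customer_id = b.id

Result:
product    | customer
-----------+---------
Printer    | Helen   
Router     | Zoe     
Headphones | Dave    
Pen        | Helen   
Desk       | Helen   


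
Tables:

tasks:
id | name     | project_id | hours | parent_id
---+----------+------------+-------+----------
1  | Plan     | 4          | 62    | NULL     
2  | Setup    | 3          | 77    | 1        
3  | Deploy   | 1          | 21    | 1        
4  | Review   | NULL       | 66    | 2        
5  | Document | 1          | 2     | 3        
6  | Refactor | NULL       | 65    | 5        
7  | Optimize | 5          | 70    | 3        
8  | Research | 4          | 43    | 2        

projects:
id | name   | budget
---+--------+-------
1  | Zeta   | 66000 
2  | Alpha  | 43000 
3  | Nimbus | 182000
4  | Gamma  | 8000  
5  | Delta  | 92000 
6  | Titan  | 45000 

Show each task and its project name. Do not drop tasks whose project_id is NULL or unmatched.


LEFT JOIN keeps every row from tasks (the left table); where project_id has no match in projects, the project columns become NULL. Walk through each task:
  - task 1 (Plan): project_id=4 -> matches Gamma
  - task 2 (Setup): project_id=3 -> matches Nimbus
  - task 3 (Deploy): project_id=1 -> matches Zeta
  - task 4 (Review): project_id=NULL, no match -> kept with NULL
  - task 5 (Document): project_id=1 -> matches Zeta
  - task 6 (Refactor): project_id=NULL, no match -> kept with NULL
  - task 7 (Optimize): project_id=5 -> matches Delta
  - task 8 (Research): project_id=4 -> matches Gamma
All 8 rows appear; 2 have NULL project.

SQL:
SELECT a.name, b.name AS project
FROM tasks a
LEFT JOIN projects b ON a.project_id = b.id

Result:
name     | project
---------+--------
Plan     | Gamma  
Setup    | Nimbus 
Deploy   | Zeta   
Review   | NULL   
Document | Zeta   
Refactor | NULL   
Optimize | Delta  
Research | Gamma  


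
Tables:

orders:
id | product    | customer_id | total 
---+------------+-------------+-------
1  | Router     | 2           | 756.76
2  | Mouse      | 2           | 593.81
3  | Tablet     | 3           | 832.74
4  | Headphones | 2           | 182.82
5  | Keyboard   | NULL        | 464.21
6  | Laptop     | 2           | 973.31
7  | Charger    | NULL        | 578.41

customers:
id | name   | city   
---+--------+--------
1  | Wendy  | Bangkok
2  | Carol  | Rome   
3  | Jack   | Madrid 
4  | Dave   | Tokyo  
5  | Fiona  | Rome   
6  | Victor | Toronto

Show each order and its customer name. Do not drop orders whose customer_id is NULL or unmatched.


LEFT JOIN keeps every row from orders (the left table); where customer_id has no match in customers, the customer columns become NULL. Walk through each order:
  - order 1 (Router): customer_id=2 -> matches Carol
  - order 2 (Mouse): customer_id=2 -> matches Carol
  - order 3 (Tablet): customer_id=3 -> matches Jack
  - order 4 (Headphones): customer_id=2 -> matches Carol
  - order 5 (Keyboard): customer_id=NULL, no match -> kept with NULL
  - order 6 (Laptop): customer_id=2 -> matches Carol
  - order 7 (Charger): customer_id=NULL, no match -> kept with NULL
All 7 rows appear; 2 have NULL customer.

SQL:
SELECT a.product, b.name AS customer
FROM orders a
LEFT JOIN customers b ON a.customer_id = b.id

Result:
product    | customer
-----------+---------
Router     | Carol   
Mouse      | Carol   
Tablet     | Jack    
Headphones | Carol   
Keyboard   | NULL    
Laptop     | Carol   
Charger    | NULL    


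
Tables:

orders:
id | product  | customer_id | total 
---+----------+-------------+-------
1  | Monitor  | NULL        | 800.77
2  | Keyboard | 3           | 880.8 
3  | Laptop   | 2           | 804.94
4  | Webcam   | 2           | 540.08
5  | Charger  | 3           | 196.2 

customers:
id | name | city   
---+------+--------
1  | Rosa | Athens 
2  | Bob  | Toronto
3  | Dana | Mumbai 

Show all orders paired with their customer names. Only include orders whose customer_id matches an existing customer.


INNER JOIN keeps only orders rows whose customer_id matches an id in customers. Walk through each order:
  - order 1 (Monitor): customer_id=NULL, no match -> dropped
  - order 2 (Keyboard): customer_id=3 -> matches Dana
  - order 3 (Laptop): customer_id=2 -> matches Bob
  - order 4 (Webcam): customer_id=2 -> matches Bob
  - order 5 (Charger): customer_id=3 -> matches Dana
So 1 of 5 rows is dropped.

SQL:
SELECT a.product, b.name AS customer
FROM orders a
INNER JOIN customers b ON a.customer_id = b.id

Result:
product  | customer
---------+---------
Keyboard | Dana    
Laptop   | Bob     
Webcam   | Bob     
Charger  | Dana    


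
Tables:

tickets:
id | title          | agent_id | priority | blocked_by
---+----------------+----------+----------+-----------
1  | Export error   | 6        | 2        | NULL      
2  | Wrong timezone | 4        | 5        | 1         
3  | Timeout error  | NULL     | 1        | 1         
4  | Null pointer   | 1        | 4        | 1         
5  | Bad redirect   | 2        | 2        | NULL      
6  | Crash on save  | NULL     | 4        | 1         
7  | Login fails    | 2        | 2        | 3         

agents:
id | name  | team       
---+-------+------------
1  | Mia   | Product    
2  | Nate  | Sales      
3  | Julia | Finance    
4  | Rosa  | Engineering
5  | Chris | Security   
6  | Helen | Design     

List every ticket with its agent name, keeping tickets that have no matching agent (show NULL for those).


LEFT JOIN keeps every row from tickets (the left table); where agent_id has no match in agents, the agent columns become NULL. Walk through each ticket:
  - ticket 1 (Export error): agent_id=6 -> matches Helen
  - ticket 2 (Wrong timezone): agent_id=4 -> matches Rosa
  - ticket 3 (Timeout error): agent_id=NULL, no match -> kept with NULL
  - ticket 4 (Null pointer): agent_id=1 -> matches Mia
  - ticket 5 (Bad redirect): agent_id=2 -> matches Nate
  - ticket 6 (Crash on save): agent_id=NULL, no match -> kept with NULL
  - ticket 7 (Login fails): agent_id=2 -> matches Nate
All 7 rows appear; 2 have NULL agent.

SQL:
SELECT a.title, b.name AS agent
FROM tickets a
LEFT JOIN agents b ON a.agent_id = b.id

Result:
title          | agent
---------------+------
Export error   | Helen
Wrong timezone | Rosa 
Timeout error  | NULL 
Null pointer   | Mia  
Bad redirect   | Nate 
Crash on save  | NULL 
Login fails    | Nate 
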